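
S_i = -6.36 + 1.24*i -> [-6.36, -5.12, -3.88, -2.64, -1.4]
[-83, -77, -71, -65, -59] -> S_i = -83 + 6*i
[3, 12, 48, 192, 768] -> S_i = 3*4^i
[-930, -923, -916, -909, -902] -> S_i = -930 + 7*i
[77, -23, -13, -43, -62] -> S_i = Random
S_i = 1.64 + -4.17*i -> [1.64, -2.53, -6.7, -10.87, -15.04]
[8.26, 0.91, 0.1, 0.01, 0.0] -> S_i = 8.26*0.11^i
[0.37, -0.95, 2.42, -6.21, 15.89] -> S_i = 0.37*(-2.56)^i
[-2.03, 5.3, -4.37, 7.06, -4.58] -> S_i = Random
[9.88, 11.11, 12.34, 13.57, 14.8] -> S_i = 9.88 + 1.23*i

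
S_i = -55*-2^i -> [-55, 110, -220, 440, -880]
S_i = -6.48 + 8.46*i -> [-6.48, 1.98, 10.44, 18.9, 27.36]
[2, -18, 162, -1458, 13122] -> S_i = 2*-9^i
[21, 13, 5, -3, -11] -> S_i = 21 + -8*i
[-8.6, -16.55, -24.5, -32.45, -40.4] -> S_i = -8.60 + -7.95*i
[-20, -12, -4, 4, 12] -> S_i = -20 + 8*i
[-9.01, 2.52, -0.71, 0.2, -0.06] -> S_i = -9.01*(-0.28)^i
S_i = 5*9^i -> [5, 45, 405, 3645, 32805]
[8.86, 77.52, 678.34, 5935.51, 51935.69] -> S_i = 8.86*8.75^i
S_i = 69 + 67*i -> [69, 136, 203, 270, 337]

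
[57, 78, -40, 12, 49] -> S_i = Random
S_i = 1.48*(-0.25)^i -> [1.48, -0.37, 0.09, -0.02, 0.01]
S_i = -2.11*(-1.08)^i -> [-2.11, 2.28, -2.46, 2.66, -2.87]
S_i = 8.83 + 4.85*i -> [8.83, 13.68, 18.53, 23.38, 28.23]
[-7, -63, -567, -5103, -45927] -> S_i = -7*9^i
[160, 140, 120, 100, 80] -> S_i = 160 + -20*i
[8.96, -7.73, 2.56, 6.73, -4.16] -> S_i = Random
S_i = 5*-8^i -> [5, -40, 320, -2560, 20480]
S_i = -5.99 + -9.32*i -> [-5.99, -15.31, -24.63, -33.95, -43.27]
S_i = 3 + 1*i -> [3, 4, 5, 6, 7]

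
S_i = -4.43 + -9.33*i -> [-4.43, -13.76, -23.09, -32.42, -41.75]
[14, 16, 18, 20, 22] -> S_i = 14 + 2*i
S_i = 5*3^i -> [5, 15, 45, 135, 405]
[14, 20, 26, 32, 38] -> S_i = 14 + 6*i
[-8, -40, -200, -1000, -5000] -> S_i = -8*5^i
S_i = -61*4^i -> [-61, -244, -976, -3904, -15616]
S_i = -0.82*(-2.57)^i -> [-0.82, 2.11, -5.42, 13.92, -35.77]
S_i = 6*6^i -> [6, 36, 216, 1296, 7776]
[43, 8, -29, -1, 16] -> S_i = Random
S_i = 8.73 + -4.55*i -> [8.73, 4.18, -0.37, -4.92, -9.47]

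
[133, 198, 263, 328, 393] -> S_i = 133 + 65*i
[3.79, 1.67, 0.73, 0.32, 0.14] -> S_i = 3.79*0.44^i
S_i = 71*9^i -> [71, 639, 5751, 51759, 465831]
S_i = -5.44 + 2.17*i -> [-5.44, -3.27, -1.1, 1.07, 3.24]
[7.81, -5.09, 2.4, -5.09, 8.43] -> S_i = Random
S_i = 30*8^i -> [30, 240, 1920, 15360, 122880]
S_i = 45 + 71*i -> [45, 116, 187, 258, 329]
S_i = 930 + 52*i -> [930, 982, 1034, 1086, 1138]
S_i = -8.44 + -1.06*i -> [-8.44, -9.5, -10.56, -11.62, -12.68]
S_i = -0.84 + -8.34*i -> [-0.84, -9.18, -17.52, -25.86, -34.2]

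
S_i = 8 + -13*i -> [8, -5, -18, -31, -44]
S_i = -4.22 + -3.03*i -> [-4.22, -7.25, -10.28, -13.31, -16.34]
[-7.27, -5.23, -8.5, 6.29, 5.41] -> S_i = Random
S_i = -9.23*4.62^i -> [-9.23, -42.64, -197.01, -910.18, -4205.03]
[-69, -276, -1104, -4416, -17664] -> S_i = -69*4^i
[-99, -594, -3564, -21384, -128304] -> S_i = -99*6^i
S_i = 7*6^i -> [7, 42, 252, 1512, 9072]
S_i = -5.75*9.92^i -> [-5.75, -57.04, -565.84, -5613.1, -55681.96]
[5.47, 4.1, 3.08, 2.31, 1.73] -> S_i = 5.47*0.75^i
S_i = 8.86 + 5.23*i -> [8.86, 14.09, 19.32, 24.55, 29.78]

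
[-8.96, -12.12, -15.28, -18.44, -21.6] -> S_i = -8.96 + -3.16*i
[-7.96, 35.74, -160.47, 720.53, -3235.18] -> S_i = -7.96*(-4.49)^i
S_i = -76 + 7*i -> [-76, -69, -62, -55, -48]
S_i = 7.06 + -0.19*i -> [7.06, 6.87, 6.68, 6.49, 6.3]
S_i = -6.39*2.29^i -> [-6.39, -14.63, -33.51, -76.74, -175.73]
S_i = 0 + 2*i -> [0, 2, 4, 6, 8]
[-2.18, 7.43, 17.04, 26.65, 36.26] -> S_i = -2.18 + 9.61*i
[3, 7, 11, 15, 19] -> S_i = 3 + 4*i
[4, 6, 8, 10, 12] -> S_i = 4 + 2*i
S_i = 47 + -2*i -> [47, 45, 43, 41, 39]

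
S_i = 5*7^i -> [5, 35, 245, 1715, 12005]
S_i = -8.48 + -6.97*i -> [-8.48, -15.45, -22.42, -29.39, -36.36]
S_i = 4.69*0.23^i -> [4.69, 1.08, 0.25, 0.06, 0.01]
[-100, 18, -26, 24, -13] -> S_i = Random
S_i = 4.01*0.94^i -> [4.01, 3.77, 3.54, 3.33, 3.13]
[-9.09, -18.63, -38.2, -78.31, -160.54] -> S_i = -9.09*2.05^i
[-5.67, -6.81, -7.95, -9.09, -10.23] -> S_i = -5.67 + -1.14*i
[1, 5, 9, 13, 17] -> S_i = 1 + 4*i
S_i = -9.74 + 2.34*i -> [-9.74, -7.4, -5.06, -2.72, -0.38]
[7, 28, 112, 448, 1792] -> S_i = 7*4^i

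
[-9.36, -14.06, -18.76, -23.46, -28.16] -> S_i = -9.36 + -4.70*i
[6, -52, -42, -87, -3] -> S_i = Random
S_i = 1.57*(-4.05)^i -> [1.57, -6.36, 25.75, -104.3, 422.4]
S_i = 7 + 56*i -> [7, 63, 119, 175, 231]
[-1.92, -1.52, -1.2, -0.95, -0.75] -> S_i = -1.92*0.79^i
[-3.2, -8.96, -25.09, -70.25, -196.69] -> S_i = -3.20*2.80^i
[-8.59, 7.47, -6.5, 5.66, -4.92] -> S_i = -8.59*(-0.87)^i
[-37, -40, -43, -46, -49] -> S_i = -37 + -3*i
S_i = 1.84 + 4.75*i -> [1.84, 6.59, 11.34, 16.09, 20.84]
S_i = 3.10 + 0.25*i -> [3.1, 3.35, 3.6, 3.85, 4.1]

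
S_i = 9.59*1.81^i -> [9.59, 17.36, 31.42, 56.87, 102.93]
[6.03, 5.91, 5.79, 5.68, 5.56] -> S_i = 6.03*0.98^i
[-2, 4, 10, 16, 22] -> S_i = -2 + 6*i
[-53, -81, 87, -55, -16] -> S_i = Random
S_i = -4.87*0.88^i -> [-4.87, -4.29, -3.77, -3.32, -2.92]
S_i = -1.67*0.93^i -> [-1.67, -1.55, -1.44, -1.34, -1.25]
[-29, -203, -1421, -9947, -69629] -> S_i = -29*7^i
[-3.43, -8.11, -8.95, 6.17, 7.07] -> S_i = Random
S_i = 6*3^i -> [6, 18, 54, 162, 486]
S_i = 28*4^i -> [28, 112, 448, 1792, 7168]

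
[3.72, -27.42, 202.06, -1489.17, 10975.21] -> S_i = 3.72*(-7.37)^i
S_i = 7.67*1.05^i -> [7.67, 8.05, 8.46, 8.88, 9.32]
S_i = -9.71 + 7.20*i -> [-9.71, -2.51, 4.69, 11.89, 19.09]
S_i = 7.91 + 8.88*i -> [7.91, 16.79, 25.67, 34.55, 43.43]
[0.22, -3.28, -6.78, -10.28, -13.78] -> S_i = 0.22 + -3.50*i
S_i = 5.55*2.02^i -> [5.55, 11.21, 22.65, 45.75, 92.41]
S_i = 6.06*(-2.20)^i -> [6.06, -13.33, 29.33, -64.53, 141.96]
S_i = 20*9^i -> [20, 180, 1620, 14580, 131220]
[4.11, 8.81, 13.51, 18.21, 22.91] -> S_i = 4.11 + 4.70*i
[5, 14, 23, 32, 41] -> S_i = 5 + 9*i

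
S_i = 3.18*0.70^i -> [3.18, 2.23, 1.56, 1.09, 0.76]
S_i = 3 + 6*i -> [3, 9, 15, 21, 27]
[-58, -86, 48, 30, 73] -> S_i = Random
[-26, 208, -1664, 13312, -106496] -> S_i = -26*-8^i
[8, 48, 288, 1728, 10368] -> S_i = 8*6^i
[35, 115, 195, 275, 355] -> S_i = 35 + 80*i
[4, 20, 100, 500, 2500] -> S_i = 4*5^i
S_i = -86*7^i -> [-86, -602, -4214, -29498, -206486]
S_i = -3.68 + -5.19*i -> [-3.68, -8.87, -14.06, -19.25, -24.44]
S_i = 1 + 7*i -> [1, 8, 15, 22, 29]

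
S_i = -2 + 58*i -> [-2, 56, 114, 172, 230]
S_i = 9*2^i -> [9, 18, 36, 72, 144]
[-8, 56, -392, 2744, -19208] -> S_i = -8*-7^i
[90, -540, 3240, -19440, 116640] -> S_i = 90*-6^i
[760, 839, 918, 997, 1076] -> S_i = 760 + 79*i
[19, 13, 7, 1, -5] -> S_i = 19 + -6*i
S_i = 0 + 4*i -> [0, 4, 8, 12, 16]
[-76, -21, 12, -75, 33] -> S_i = Random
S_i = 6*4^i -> [6, 24, 96, 384, 1536]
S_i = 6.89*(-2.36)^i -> [6.89, -16.26, 38.37, -90.56, 213.73]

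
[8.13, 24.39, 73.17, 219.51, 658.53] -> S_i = 8.13*3.00^i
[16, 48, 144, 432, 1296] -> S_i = 16*3^i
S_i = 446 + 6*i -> [446, 452, 458, 464, 470]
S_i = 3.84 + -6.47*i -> [3.84, -2.63, -9.1, -15.57, -22.04]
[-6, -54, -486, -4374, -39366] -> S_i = -6*9^i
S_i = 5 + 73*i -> [5, 78, 151, 224, 297]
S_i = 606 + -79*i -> [606, 527, 448, 369, 290]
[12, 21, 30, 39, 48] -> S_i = 12 + 9*i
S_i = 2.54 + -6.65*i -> [2.54, -4.11, -10.76, -17.41, -24.06]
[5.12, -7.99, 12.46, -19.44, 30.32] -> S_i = 5.12*(-1.56)^i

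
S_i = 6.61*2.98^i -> [6.61, 19.7, 58.7, 174.92, 521.27]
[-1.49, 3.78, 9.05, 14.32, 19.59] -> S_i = -1.49 + 5.27*i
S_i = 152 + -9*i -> [152, 143, 134, 125, 116]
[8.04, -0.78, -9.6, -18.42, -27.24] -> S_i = 8.04 + -8.82*i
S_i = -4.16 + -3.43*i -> [-4.16, -7.59, -11.02, -14.45, -17.88]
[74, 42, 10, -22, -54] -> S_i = 74 + -32*i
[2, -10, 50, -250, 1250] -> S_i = 2*-5^i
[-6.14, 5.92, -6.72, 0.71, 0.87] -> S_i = Random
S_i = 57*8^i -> [57, 456, 3648, 29184, 233472]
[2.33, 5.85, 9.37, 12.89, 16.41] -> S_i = 2.33 + 3.52*i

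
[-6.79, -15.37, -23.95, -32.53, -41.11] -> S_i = -6.79 + -8.58*i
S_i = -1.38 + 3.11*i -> [-1.38, 1.73, 4.84, 7.95, 11.06]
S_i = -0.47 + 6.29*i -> [-0.47, 5.82, 12.11, 18.4, 24.69]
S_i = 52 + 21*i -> [52, 73, 94, 115, 136]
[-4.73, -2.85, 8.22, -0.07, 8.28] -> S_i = Random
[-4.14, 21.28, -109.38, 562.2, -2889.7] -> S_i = -4.14*(-5.14)^i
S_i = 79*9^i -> [79, 711, 6399, 57591, 518319]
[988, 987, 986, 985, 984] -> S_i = 988 + -1*i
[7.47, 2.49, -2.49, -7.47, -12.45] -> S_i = 7.47 + -4.98*i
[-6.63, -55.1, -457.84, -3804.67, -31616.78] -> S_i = -6.63*8.31^i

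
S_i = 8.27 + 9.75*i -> [8.27, 18.02, 27.77, 37.52, 47.27]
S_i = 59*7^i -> [59, 413, 2891, 20237, 141659]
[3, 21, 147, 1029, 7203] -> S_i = 3*7^i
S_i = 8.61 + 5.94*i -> [8.61, 14.55, 20.49, 26.43, 32.37]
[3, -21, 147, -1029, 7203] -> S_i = 3*-7^i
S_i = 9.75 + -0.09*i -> [9.75, 9.66, 9.57, 9.48, 9.39]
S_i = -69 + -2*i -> [-69, -71, -73, -75, -77]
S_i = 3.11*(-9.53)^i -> [3.11, -29.64, 282.45, -2691.78, 25652.64]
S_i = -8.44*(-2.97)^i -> [-8.44, 25.07, -74.45, 221.11, -656.7]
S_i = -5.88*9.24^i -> [-5.88, -54.33, -502.02, -4638.67, -42861.29]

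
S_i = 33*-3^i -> [33, -99, 297, -891, 2673]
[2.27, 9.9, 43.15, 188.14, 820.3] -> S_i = 2.27*4.36^i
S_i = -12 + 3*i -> [-12, -9, -6, -3, 0]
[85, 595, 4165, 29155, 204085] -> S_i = 85*7^i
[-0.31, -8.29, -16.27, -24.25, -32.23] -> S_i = -0.31 + -7.98*i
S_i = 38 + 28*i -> [38, 66, 94, 122, 150]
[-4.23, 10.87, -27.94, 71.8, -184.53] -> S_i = -4.23*(-2.57)^i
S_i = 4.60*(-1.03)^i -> [4.6, -4.74, 4.88, -5.03, 5.18]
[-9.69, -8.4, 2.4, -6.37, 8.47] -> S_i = Random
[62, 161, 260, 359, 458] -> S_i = 62 + 99*i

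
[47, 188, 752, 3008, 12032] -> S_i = 47*4^i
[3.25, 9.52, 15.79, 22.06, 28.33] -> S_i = 3.25 + 6.27*i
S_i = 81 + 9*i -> [81, 90, 99, 108, 117]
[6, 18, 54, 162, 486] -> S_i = 6*3^i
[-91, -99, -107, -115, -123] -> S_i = -91 + -8*i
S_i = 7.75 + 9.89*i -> [7.75, 17.64, 27.53, 37.42, 47.31]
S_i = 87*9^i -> [87, 783, 7047, 63423, 570807]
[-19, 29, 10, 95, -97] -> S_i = Random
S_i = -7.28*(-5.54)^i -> [-7.28, 40.33, -223.43, 1237.83, -6857.57]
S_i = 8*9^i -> [8, 72, 648, 5832, 52488]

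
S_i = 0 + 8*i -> [0, 8, 16, 24, 32]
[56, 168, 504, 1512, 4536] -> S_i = 56*3^i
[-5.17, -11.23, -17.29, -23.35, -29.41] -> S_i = -5.17 + -6.06*i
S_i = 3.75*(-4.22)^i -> [3.75, -15.82, 66.78, -281.82, 1189.27]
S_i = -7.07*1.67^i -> [-7.07, -11.81, -19.72, -32.93, -54.99]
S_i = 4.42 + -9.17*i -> [4.42, -4.75, -13.92, -23.09, -32.26]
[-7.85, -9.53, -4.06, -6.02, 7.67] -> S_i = Random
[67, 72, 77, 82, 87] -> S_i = 67 + 5*i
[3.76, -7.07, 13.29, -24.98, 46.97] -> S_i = 3.76*(-1.88)^i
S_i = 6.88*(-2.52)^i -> [6.88, -17.34, 43.69, -110.1, 277.45]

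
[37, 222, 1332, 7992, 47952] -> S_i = 37*6^i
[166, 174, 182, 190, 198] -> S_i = 166 + 8*i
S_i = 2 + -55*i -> [2, -53, -108, -163, -218]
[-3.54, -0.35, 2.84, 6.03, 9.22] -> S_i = -3.54 + 3.19*i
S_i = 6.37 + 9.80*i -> [6.37, 16.17, 25.97, 35.77, 45.57]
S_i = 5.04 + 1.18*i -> [5.04, 6.22, 7.4, 8.58, 9.76]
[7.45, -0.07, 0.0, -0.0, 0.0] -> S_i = 7.45*(-0.01)^i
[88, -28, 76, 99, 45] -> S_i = Random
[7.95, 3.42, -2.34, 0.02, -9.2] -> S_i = Random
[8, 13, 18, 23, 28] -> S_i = 8 + 5*i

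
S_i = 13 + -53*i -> [13, -40, -93, -146, -199]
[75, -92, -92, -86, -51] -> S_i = Random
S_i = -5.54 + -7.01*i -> [-5.54, -12.55, -19.56, -26.57, -33.58]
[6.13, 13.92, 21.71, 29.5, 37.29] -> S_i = 6.13 + 7.79*i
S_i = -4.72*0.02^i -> [-4.72, -0.09, -0.0, -0.0, -0.0]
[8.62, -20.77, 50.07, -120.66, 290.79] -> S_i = 8.62*(-2.41)^i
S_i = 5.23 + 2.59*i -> [5.23, 7.82, 10.41, 13.0, 15.59]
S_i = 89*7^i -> [89, 623, 4361, 30527, 213689]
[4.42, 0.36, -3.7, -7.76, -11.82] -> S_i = 4.42 + -4.06*i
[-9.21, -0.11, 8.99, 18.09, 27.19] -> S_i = -9.21 + 9.10*i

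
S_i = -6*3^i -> [-6, -18, -54, -162, -486]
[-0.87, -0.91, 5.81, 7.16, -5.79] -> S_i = Random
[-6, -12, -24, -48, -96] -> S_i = -6*2^i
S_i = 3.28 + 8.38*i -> [3.28, 11.66, 20.04, 28.42, 36.8]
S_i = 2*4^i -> [2, 8, 32, 128, 512]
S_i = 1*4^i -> [1, 4, 16, 64, 256]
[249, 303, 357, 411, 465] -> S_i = 249 + 54*i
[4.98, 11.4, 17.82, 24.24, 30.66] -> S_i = 4.98 + 6.42*i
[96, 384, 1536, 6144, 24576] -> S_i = 96*4^i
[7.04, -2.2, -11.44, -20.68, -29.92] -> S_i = 7.04 + -9.24*i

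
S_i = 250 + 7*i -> [250, 257, 264, 271, 278]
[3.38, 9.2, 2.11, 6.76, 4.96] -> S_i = Random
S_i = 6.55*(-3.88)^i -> [6.55, -25.41, 98.61, -382.59, 1484.46]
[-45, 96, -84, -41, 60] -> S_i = Random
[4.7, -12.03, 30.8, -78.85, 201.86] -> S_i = 4.70*(-2.56)^i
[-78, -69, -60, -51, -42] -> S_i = -78 + 9*i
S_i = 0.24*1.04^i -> [0.24, 0.25, 0.26, 0.27, 0.28]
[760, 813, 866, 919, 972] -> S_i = 760 + 53*i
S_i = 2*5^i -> [2, 10, 50, 250, 1250]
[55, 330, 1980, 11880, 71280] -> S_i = 55*6^i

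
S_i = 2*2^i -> [2, 4, 8, 16, 32]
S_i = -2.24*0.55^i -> [-2.24, -1.23, -0.68, -0.37, -0.2]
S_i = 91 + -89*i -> [91, 2, -87, -176, -265]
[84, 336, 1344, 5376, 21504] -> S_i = 84*4^i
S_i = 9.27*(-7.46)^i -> [9.27, -69.15, 515.89, -3848.54, 28710.12]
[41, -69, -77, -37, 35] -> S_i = Random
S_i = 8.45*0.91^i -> [8.45, 7.69, 7.0, 6.37, 5.79]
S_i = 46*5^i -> [46, 230, 1150, 5750, 28750]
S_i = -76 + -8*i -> [-76, -84, -92, -100, -108]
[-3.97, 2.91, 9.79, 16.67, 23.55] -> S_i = -3.97 + 6.88*i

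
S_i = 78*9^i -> [78, 702, 6318, 56862, 511758]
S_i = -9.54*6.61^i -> [-9.54, -63.06, -416.82, -2755.2, -18211.86]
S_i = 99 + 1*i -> [99, 100, 101, 102, 103]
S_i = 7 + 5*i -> [7, 12, 17, 22, 27]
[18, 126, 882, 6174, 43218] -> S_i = 18*7^i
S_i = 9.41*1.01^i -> [9.41, 9.5, 9.6, 9.7, 9.79]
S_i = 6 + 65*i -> [6, 71, 136, 201, 266]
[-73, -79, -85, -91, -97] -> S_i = -73 + -6*i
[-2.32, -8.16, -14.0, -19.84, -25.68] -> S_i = -2.32 + -5.84*i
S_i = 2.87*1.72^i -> [2.87, 4.94, 8.49, 14.6, 25.12]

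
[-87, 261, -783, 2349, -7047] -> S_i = -87*-3^i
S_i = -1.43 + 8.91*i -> [-1.43, 7.48, 16.39, 25.3, 34.21]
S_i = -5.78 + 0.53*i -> [-5.78, -5.25, -4.72, -4.19, -3.66]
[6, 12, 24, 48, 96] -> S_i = 6*2^i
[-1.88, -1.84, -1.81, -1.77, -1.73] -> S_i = -1.88*0.98^i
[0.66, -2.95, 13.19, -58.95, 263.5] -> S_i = 0.66*(-4.47)^i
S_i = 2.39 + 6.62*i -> [2.39, 9.01, 15.63, 22.25, 28.87]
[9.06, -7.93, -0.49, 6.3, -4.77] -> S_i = Random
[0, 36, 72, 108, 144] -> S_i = 0 + 36*i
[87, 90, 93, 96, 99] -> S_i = 87 + 3*i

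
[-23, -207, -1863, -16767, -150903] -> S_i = -23*9^i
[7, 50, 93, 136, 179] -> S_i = 7 + 43*i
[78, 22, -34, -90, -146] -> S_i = 78 + -56*i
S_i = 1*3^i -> [1, 3, 9, 27, 81]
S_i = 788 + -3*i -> [788, 785, 782, 779, 776]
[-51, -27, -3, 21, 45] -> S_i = -51 + 24*i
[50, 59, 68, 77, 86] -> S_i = 50 + 9*i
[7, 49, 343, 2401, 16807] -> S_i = 7*7^i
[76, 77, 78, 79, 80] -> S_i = 76 + 1*i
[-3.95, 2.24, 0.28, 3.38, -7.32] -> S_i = Random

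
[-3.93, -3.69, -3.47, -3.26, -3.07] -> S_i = -3.93*0.94^i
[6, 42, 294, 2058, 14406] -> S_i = 6*7^i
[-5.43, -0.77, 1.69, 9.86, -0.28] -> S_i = Random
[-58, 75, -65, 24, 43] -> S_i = Random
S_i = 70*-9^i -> [70, -630, 5670, -51030, 459270]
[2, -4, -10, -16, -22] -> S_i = 2 + -6*i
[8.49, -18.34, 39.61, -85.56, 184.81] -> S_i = 8.49*(-2.16)^i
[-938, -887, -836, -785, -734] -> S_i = -938 + 51*i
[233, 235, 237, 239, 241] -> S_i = 233 + 2*i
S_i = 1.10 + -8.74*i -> [1.1, -7.64, -16.38, -25.12, -33.86]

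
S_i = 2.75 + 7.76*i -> [2.75, 10.51, 18.27, 26.03, 33.79]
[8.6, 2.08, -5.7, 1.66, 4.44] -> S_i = Random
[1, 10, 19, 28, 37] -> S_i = 1 + 9*i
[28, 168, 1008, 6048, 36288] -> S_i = 28*6^i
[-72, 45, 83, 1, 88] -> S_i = Random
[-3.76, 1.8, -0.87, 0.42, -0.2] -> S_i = -3.76*(-0.48)^i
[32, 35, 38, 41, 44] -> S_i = 32 + 3*i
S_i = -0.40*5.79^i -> [-0.4, -2.32, -13.41, -77.64, -449.55]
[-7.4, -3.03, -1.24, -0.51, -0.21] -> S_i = -7.40*0.41^i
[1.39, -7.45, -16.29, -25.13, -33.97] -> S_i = 1.39 + -8.84*i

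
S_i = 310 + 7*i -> [310, 317, 324, 331, 338]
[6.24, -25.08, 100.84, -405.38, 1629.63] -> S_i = 6.24*(-4.02)^i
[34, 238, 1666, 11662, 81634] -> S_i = 34*7^i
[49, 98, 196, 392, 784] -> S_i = 49*2^i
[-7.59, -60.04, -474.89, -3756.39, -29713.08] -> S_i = -7.59*7.91^i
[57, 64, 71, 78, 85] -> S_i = 57 + 7*i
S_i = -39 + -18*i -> [-39, -57, -75, -93, -111]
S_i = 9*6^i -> [9, 54, 324, 1944, 11664]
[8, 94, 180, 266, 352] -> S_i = 8 + 86*i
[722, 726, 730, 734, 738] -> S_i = 722 + 4*i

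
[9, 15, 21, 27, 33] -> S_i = 9 + 6*i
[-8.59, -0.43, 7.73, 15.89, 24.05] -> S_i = -8.59 + 8.16*i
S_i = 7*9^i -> [7, 63, 567, 5103, 45927]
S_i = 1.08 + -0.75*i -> [1.08, 0.33, -0.42, -1.17, -1.92]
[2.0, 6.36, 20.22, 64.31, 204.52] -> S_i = 2.00*3.18^i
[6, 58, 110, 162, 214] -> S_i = 6 + 52*i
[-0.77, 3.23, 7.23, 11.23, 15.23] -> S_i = -0.77 + 4.00*i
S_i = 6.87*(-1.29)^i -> [6.87, -8.86, 11.43, -14.75, 19.02]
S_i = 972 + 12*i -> [972, 984, 996, 1008, 1020]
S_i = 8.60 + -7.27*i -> [8.6, 1.33, -5.94, -13.21, -20.48]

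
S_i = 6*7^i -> [6, 42, 294, 2058, 14406]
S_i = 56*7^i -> [56, 392, 2744, 19208, 134456]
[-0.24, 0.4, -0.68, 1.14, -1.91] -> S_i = -0.24*(-1.68)^i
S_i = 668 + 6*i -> [668, 674, 680, 686, 692]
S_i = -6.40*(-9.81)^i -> [-6.4, 62.78, -615.91, 6042.09, -59272.88]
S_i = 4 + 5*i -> [4, 9, 14, 19, 24]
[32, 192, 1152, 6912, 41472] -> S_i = 32*6^i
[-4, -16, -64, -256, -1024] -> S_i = -4*4^i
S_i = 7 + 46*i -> [7, 53, 99, 145, 191]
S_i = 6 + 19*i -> [6, 25, 44, 63, 82]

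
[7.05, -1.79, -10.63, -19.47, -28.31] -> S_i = 7.05 + -8.84*i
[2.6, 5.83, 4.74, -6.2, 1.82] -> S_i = Random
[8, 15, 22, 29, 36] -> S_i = 8 + 7*i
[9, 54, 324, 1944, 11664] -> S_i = 9*6^i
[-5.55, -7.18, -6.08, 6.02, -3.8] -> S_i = Random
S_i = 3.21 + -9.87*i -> [3.21, -6.66, -16.53, -26.4, -36.27]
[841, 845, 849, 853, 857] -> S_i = 841 + 4*i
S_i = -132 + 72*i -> [-132, -60, 12, 84, 156]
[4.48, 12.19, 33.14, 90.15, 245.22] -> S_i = 4.48*2.72^i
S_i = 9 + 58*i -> [9, 67, 125, 183, 241]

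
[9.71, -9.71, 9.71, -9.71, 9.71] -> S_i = 9.71*(-1.00)^i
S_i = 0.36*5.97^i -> [0.36, 2.15, 12.83, 76.6, 457.3]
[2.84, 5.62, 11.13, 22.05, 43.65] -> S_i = 2.84*1.98^i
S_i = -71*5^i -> [-71, -355, -1775, -8875, -44375]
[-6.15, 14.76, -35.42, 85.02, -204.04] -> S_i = -6.15*(-2.40)^i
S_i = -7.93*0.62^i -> [-7.93, -4.92, -3.05, -1.89, -1.17]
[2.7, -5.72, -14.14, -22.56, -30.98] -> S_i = 2.70 + -8.42*i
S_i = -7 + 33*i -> [-7, 26, 59, 92, 125]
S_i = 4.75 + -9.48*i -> [4.75, -4.73, -14.21, -23.69, -33.17]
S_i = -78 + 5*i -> [-78, -73, -68, -63, -58]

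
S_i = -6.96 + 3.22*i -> [-6.96, -3.74, -0.52, 2.7, 5.92]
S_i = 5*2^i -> [5, 10, 20, 40, 80]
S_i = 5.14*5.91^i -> [5.14, 30.38, 179.53, 1061.02, 6270.66]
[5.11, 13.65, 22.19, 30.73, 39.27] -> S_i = 5.11 + 8.54*i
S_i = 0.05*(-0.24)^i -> [0.05, -0.01, 0.0, -0.0, 0.0]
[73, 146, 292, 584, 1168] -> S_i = 73*2^i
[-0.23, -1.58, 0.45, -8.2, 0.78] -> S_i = Random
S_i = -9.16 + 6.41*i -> [-9.16, -2.75, 3.66, 10.07, 16.48]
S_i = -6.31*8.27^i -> [-6.31, -52.18, -431.56, -3568.99, -29515.59]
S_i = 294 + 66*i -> [294, 360, 426, 492, 558]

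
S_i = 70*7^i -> [70, 490, 3430, 24010, 168070]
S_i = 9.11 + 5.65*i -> [9.11, 14.76, 20.41, 26.06, 31.71]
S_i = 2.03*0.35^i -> [2.03, 0.71, 0.25, 0.09, 0.03]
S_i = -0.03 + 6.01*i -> [-0.03, 5.98, 11.99, 18.0, 24.01]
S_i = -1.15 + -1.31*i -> [-1.15, -2.46, -3.77, -5.08, -6.39]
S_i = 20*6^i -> [20, 120, 720, 4320, 25920]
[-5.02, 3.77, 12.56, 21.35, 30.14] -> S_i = -5.02 + 8.79*i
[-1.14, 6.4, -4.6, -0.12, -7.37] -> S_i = Random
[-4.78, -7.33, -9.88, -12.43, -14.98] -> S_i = -4.78 + -2.55*i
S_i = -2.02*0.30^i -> [-2.02, -0.61, -0.18, -0.05, -0.02]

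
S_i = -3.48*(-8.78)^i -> [-3.48, 30.55, -268.27, 2355.39, -20680.32]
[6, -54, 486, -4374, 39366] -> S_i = 6*-9^i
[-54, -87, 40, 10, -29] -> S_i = Random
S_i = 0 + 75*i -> [0, 75, 150, 225, 300]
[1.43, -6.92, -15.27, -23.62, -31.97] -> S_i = 1.43 + -8.35*i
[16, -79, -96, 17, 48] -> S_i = Random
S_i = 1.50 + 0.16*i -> [1.5, 1.66, 1.82, 1.98, 2.14]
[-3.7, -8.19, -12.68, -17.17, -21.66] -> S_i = -3.70 + -4.49*i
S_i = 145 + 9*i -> [145, 154, 163, 172, 181]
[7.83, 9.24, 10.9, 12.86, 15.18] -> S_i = 7.83*1.18^i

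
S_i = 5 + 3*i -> [5, 8, 11, 14, 17]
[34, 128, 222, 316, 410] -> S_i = 34 + 94*i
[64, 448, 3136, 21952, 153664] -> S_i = 64*7^i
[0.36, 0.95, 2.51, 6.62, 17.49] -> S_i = 0.36*2.64^i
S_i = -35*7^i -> [-35, -245, -1715, -12005, -84035]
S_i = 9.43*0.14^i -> [9.43, 1.32, 0.18, 0.03, 0.0]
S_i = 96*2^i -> [96, 192, 384, 768, 1536]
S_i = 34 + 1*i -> [34, 35, 36, 37, 38]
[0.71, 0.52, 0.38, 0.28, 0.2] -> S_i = 0.71*0.73^i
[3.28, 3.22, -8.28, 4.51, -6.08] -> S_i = Random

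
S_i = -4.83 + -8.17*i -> [-4.83, -13.0, -21.17, -29.34, -37.51]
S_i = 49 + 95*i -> [49, 144, 239, 334, 429]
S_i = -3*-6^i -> [-3, 18, -108, 648, -3888]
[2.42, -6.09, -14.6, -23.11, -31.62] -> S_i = 2.42 + -8.51*i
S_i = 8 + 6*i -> [8, 14, 20, 26, 32]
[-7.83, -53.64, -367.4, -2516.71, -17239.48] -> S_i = -7.83*6.85^i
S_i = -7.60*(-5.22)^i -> [-7.6, 39.67, -207.09, 1081.0, -5642.81]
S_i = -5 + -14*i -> [-5, -19, -33, -47, -61]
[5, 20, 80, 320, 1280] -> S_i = 5*4^i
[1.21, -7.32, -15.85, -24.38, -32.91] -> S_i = 1.21 + -8.53*i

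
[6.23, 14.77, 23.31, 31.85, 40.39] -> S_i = 6.23 + 8.54*i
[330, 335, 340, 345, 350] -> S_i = 330 + 5*i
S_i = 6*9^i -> [6, 54, 486, 4374, 39366]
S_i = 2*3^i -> [2, 6, 18, 54, 162]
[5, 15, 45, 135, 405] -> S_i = 5*3^i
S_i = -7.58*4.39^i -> [-7.58, -33.28, -146.08, -641.3, -2815.32]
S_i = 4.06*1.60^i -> [4.06, 6.5, 10.39, 16.63, 26.61]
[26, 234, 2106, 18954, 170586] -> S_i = 26*9^i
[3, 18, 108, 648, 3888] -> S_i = 3*6^i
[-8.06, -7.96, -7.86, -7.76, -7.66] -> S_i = -8.06 + 0.10*i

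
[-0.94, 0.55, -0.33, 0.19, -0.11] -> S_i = -0.94*(-0.59)^i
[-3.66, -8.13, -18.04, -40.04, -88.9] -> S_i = -3.66*2.22^i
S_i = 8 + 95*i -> [8, 103, 198, 293, 388]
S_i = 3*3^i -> [3, 9, 27, 81, 243]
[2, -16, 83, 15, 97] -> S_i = Random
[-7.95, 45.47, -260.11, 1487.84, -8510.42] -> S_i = -7.95*(-5.72)^i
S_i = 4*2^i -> [4, 8, 16, 32, 64]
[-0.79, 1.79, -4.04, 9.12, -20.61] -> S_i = -0.79*(-2.26)^i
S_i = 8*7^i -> [8, 56, 392, 2744, 19208]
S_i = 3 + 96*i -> [3, 99, 195, 291, 387]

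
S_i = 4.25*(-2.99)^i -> [4.25, -12.71, 38.0, -113.61, 339.68]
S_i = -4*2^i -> [-4, -8, -16, -32, -64]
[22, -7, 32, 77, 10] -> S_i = Random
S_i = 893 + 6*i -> [893, 899, 905, 911, 917]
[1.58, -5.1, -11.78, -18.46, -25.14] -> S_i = 1.58 + -6.68*i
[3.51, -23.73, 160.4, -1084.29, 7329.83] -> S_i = 3.51*(-6.76)^i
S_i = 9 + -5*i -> [9, 4, -1, -6, -11]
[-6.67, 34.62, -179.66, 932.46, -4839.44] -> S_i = -6.67*(-5.19)^i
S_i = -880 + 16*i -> [-880, -864, -848, -832, -816]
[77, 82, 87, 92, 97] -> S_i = 77 + 5*i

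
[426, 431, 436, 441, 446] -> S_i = 426 + 5*i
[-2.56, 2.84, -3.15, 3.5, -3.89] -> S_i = -2.56*(-1.11)^i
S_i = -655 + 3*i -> [-655, -652, -649, -646, -643]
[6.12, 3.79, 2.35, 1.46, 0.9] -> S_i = 6.12*0.62^i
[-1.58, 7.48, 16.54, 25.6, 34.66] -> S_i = -1.58 + 9.06*i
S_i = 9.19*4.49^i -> [9.19, 41.26, 185.27, 831.87, 3735.09]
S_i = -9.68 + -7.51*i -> [-9.68, -17.19, -24.7, -32.21, -39.72]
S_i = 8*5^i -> [8, 40, 200, 1000, 5000]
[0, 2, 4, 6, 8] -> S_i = 0 + 2*i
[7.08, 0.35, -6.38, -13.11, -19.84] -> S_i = 7.08 + -6.73*i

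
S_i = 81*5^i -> [81, 405, 2025, 10125, 50625]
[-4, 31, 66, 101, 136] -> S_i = -4 + 35*i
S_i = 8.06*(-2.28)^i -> [8.06, -18.38, 41.9, -95.53, 217.81]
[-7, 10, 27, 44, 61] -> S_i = -7 + 17*i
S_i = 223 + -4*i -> [223, 219, 215, 211, 207]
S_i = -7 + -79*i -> [-7, -86, -165, -244, -323]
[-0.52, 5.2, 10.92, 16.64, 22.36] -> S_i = -0.52 + 5.72*i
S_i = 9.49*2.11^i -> [9.49, 20.02, 42.25, 89.15, 188.1]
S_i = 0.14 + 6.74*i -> [0.14, 6.88, 13.62, 20.36, 27.1]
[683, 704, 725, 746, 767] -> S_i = 683 + 21*i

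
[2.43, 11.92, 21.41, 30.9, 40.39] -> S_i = 2.43 + 9.49*i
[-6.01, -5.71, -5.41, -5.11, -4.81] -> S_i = -6.01 + 0.30*i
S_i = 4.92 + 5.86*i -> [4.92, 10.78, 16.64, 22.5, 28.36]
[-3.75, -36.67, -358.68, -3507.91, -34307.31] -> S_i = -3.75*9.78^i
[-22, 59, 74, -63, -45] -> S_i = Random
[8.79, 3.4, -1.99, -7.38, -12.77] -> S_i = 8.79 + -5.39*i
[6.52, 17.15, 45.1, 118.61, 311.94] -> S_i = 6.52*2.63^i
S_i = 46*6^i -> [46, 276, 1656, 9936, 59616]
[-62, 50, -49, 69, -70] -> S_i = Random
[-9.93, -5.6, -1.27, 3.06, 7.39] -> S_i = -9.93 + 4.33*i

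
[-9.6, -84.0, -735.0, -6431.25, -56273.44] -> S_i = -9.60*8.75^i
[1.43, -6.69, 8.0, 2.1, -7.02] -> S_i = Random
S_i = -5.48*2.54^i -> [-5.48, -13.92, -35.35, -89.8, -228.09]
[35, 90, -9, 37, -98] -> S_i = Random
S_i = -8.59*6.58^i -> [-8.59, -56.52, -371.92, -2447.21, -16102.63]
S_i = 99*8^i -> [99, 792, 6336, 50688, 405504]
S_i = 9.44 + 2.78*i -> [9.44, 12.22, 15.0, 17.78, 20.56]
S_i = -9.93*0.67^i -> [-9.93, -6.65, -4.46, -2.99, -2.0]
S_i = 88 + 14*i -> [88, 102, 116, 130, 144]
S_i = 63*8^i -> [63, 504, 4032, 32256, 258048]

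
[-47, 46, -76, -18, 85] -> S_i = Random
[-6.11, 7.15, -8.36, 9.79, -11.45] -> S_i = -6.11*(-1.17)^i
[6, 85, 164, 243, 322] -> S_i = 6 + 79*i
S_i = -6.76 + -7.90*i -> [-6.76, -14.66, -22.56, -30.46, -38.36]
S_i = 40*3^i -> [40, 120, 360, 1080, 3240]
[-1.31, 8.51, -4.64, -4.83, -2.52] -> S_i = Random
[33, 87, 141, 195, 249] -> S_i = 33 + 54*i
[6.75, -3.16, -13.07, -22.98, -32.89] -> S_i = 6.75 + -9.91*i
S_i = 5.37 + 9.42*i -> [5.37, 14.79, 24.21, 33.63, 43.05]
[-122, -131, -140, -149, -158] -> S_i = -122 + -9*i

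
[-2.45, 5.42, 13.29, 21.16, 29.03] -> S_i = -2.45 + 7.87*i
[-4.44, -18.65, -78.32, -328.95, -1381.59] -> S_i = -4.44*4.20^i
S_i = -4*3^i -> [-4, -12, -36, -108, -324]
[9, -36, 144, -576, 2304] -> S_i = 9*-4^i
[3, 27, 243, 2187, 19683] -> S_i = 3*9^i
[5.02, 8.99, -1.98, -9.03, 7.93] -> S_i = Random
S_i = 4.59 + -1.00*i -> [4.59, 3.59, 2.59, 1.59, 0.59]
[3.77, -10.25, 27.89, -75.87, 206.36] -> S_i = 3.77*(-2.72)^i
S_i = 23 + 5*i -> [23, 28, 33, 38, 43]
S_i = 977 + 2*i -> [977, 979, 981, 983, 985]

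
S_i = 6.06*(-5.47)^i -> [6.06, -33.15, 181.32, -991.82, 5425.28]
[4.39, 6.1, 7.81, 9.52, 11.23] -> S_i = 4.39 + 1.71*i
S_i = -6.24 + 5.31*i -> [-6.24, -0.93, 4.38, 9.69, 15.0]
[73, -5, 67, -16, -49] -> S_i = Random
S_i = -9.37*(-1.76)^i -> [-9.37, 16.49, -29.02, 51.08, -89.91]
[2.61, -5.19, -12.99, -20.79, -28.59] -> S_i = 2.61 + -7.80*i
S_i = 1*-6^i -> [1, -6, 36, -216, 1296]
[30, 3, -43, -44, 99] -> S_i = Random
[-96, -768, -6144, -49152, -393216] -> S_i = -96*8^i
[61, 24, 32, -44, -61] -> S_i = Random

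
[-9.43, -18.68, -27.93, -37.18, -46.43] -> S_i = -9.43 + -9.25*i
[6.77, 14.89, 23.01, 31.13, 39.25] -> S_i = 6.77 + 8.12*i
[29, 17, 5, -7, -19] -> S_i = 29 + -12*i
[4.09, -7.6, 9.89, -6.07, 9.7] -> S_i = Random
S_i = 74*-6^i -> [74, -444, 2664, -15984, 95904]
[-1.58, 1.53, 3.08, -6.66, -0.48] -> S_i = Random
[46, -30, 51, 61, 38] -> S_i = Random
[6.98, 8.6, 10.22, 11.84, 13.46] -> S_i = 6.98 + 1.62*i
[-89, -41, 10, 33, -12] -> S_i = Random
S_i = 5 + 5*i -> [5, 10, 15, 20, 25]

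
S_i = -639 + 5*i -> [-639, -634, -629, -624, -619]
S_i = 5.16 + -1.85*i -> [5.16, 3.31, 1.46, -0.39, -2.24]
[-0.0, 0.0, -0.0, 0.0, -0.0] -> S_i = -0.00*(-0.39)^i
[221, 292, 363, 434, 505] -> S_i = 221 + 71*i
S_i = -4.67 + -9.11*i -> [-4.67, -13.78, -22.89, -32.0, -41.11]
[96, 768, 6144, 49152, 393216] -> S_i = 96*8^i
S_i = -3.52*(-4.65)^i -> [-3.52, 16.37, -76.11, 353.92, -1645.71]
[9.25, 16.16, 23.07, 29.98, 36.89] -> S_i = 9.25 + 6.91*i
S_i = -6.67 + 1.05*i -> [-6.67, -5.62, -4.57, -3.52, -2.47]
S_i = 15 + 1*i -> [15, 16, 17, 18, 19]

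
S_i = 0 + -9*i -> [0, -9, -18, -27, -36]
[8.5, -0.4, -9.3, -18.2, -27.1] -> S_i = 8.50 + -8.90*i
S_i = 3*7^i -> [3, 21, 147, 1029, 7203]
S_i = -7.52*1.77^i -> [-7.52, -13.31, -23.56, -41.7, -73.81]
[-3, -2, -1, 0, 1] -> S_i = -3 + 1*i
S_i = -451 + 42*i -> [-451, -409, -367, -325, -283]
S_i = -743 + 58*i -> [-743, -685, -627, -569, -511]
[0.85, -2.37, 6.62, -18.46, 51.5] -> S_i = 0.85*(-2.79)^i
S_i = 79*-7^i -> [79, -553, 3871, -27097, 189679]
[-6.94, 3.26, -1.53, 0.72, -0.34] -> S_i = -6.94*(-0.47)^i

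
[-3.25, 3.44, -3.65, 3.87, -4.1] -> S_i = -3.25*(-1.06)^i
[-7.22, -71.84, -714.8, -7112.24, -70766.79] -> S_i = -7.22*9.95^i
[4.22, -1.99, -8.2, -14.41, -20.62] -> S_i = 4.22 + -6.21*i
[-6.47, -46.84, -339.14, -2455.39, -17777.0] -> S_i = -6.47*7.24^i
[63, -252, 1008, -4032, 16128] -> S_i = 63*-4^i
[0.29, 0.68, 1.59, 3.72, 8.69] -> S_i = 0.29*2.34^i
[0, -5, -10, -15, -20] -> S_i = 0 + -5*i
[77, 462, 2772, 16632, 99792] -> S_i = 77*6^i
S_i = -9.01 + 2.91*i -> [-9.01, -6.1, -3.19, -0.28, 2.63]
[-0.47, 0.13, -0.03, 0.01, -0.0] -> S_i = -0.47*(-0.27)^i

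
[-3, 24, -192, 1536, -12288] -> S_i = -3*-8^i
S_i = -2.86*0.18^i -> [-2.86, -0.51, -0.09, -0.02, -0.0]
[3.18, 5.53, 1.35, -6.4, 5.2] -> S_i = Random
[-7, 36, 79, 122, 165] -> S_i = -7 + 43*i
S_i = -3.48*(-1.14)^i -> [-3.48, 3.97, -4.52, 5.16, -5.88]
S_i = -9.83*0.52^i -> [-9.83, -5.11, -2.66, -1.38, -0.72]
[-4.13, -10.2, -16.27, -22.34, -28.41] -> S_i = -4.13 + -6.07*i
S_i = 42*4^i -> [42, 168, 672, 2688, 10752]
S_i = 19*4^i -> [19, 76, 304, 1216, 4864]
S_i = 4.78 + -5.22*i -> [4.78, -0.44, -5.66, -10.88, -16.1]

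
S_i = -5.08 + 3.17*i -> [-5.08, -1.91, 1.26, 4.43, 7.6]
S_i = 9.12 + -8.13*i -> [9.12, 0.99, -7.14, -15.27, -23.4]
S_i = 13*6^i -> [13, 78, 468, 2808, 16848]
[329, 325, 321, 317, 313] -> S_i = 329 + -4*i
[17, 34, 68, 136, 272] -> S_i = 17*2^i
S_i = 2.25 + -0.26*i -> [2.25, 1.99, 1.73, 1.47, 1.21]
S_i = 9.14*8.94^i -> [9.14, 81.71, 730.5, 6530.69, 58384.33]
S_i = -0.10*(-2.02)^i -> [-0.1, 0.2, -0.41, 0.82, -1.66]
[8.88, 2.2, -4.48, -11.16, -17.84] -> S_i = 8.88 + -6.68*i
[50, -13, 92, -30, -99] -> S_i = Random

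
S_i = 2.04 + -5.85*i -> [2.04, -3.81, -9.66, -15.51, -21.36]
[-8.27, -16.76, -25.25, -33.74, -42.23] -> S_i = -8.27 + -8.49*i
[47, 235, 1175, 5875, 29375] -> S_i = 47*5^i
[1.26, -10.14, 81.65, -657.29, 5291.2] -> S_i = 1.26*(-8.05)^i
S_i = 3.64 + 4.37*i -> [3.64, 8.01, 12.38, 16.75, 21.12]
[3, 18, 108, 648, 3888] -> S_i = 3*6^i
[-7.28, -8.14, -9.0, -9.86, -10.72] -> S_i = -7.28 + -0.86*i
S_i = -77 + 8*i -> [-77, -69, -61, -53, -45]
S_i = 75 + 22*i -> [75, 97, 119, 141, 163]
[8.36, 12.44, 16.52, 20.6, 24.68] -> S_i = 8.36 + 4.08*i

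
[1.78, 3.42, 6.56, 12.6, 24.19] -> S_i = 1.78*1.92^i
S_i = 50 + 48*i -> [50, 98, 146, 194, 242]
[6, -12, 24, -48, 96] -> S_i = 6*-2^i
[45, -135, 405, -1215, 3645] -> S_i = 45*-3^i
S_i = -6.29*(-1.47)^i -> [-6.29, 9.25, -13.59, 19.98, -29.37]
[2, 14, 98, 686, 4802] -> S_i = 2*7^i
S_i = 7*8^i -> [7, 56, 448, 3584, 28672]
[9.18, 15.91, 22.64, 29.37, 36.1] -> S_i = 9.18 + 6.73*i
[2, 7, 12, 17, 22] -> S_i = 2 + 5*i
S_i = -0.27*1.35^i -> [-0.27, -0.36, -0.49, -0.66, -0.9]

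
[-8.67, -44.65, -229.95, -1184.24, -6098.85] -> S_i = -8.67*5.15^i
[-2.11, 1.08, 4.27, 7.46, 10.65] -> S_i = -2.11 + 3.19*i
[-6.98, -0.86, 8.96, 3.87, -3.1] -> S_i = Random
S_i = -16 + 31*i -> [-16, 15, 46, 77, 108]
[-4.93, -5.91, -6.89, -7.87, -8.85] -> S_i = -4.93 + -0.98*i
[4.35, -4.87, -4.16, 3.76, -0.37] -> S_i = Random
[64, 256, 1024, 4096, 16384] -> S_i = 64*4^i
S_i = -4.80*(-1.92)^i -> [-4.8, 9.22, -17.69, 33.97, -65.23]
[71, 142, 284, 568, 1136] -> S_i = 71*2^i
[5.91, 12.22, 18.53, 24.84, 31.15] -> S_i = 5.91 + 6.31*i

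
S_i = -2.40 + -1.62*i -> [-2.4, -4.02, -5.64, -7.26, -8.88]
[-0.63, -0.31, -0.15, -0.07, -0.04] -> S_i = -0.63*0.49^i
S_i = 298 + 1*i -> [298, 299, 300, 301, 302]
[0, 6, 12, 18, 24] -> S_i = 0 + 6*i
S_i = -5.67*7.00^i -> [-5.67, -39.69, -277.83, -1944.81, -13613.67]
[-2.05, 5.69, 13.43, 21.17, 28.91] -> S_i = -2.05 + 7.74*i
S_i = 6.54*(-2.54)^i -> [6.54, -16.61, 42.19, -107.17, 272.22]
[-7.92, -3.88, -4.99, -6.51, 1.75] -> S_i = Random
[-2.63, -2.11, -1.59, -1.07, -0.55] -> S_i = -2.63 + 0.52*i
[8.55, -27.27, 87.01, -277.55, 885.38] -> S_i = 8.55*(-3.19)^i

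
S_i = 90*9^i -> [90, 810, 7290, 65610, 590490]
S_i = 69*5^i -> [69, 345, 1725, 8625, 43125]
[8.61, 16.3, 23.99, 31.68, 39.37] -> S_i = 8.61 + 7.69*i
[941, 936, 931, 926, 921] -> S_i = 941 + -5*i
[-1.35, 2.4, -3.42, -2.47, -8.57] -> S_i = Random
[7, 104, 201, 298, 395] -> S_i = 7 + 97*i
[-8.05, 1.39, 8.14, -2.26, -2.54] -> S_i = Random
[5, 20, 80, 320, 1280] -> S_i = 5*4^i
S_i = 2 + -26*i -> [2, -24, -50, -76, -102]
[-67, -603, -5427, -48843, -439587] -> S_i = -67*9^i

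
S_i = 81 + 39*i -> [81, 120, 159, 198, 237]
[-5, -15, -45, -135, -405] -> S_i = -5*3^i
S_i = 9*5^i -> [9, 45, 225, 1125, 5625]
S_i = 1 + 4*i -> [1, 5, 9, 13, 17]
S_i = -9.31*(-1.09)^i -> [-9.31, 10.15, -11.06, 12.06, -13.14]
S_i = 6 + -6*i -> [6, 0, -6, -12, -18]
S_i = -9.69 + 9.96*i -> [-9.69, 0.27, 10.23, 20.19, 30.15]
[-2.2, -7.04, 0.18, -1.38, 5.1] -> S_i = Random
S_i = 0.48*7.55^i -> [0.48, 3.62, 27.36, 206.58, 1559.66]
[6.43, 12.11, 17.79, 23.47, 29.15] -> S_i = 6.43 + 5.68*i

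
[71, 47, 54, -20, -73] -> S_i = Random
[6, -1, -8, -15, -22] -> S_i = 6 + -7*i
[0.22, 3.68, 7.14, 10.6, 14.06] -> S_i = 0.22 + 3.46*i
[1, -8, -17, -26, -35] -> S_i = 1 + -9*i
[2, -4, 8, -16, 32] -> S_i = 2*-2^i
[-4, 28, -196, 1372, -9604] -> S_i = -4*-7^i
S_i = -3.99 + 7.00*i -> [-3.99, 3.01, 10.01, 17.01, 24.01]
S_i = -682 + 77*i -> [-682, -605, -528, -451, -374]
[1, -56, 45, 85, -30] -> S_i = Random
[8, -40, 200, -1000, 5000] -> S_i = 8*-5^i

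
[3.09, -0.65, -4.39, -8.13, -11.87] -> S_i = 3.09 + -3.74*i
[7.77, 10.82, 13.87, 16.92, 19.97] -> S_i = 7.77 + 3.05*i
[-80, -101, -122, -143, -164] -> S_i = -80 + -21*i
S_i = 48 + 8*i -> [48, 56, 64, 72, 80]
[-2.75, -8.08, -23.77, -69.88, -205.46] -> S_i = -2.75*2.94^i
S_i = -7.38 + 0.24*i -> [-7.38, -7.14, -6.9, -6.66, -6.42]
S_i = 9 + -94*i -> [9, -85, -179, -273, -367]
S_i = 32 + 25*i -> [32, 57, 82, 107, 132]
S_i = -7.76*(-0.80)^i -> [-7.76, 6.21, -4.97, 3.97, -3.18]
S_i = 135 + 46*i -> [135, 181, 227, 273, 319]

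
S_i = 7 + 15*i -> [7, 22, 37, 52, 67]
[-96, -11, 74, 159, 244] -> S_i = -96 + 85*i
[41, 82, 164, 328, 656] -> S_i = 41*2^i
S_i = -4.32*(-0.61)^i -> [-4.32, 2.64, -1.61, 0.98, -0.6]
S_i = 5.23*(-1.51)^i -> [5.23, -7.9, 11.92, -18.01, 27.19]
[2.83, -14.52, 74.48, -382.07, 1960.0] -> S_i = 2.83*(-5.13)^i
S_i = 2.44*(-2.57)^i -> [2.44, -6.27, 16.12, -41.42, 106.44]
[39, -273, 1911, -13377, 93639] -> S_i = 39*-7^i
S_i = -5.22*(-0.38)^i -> [-5.22, 1.98, -0.75, 0.29, -0.11]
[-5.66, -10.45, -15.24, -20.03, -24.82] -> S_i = -5.66 + -4.79*i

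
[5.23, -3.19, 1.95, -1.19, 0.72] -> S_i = 5.23*(-0.61)^i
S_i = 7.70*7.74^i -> [7.7, 59.6, 461.29, 3570.37, 27634.69]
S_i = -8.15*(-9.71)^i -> [-8.15, 79.14, -768.42, 7461.31, -72449.36]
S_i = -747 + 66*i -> [-747, -681, -615, -549, -483]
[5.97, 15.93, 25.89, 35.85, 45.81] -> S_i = 5.97 + 9.96*i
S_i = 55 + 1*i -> [55, 56, 57, 58, 59]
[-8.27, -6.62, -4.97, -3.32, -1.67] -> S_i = -8.27 + 1.65*i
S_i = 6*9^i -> [6, 54, 486, 4374, 39366]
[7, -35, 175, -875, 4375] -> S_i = 7*-5^i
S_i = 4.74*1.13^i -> [4.74, 5.36, 6.05, 6.84, 7.73]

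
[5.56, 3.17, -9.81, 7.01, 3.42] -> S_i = Random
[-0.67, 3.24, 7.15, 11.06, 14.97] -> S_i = -0.67 + 3.91*i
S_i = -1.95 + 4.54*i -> [-1.95, 2.59, 7.13, 11.67, 16.21]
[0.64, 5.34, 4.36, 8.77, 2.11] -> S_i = Random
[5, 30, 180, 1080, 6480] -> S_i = 5*6^i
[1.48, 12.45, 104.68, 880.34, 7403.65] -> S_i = 1.48*8.41^i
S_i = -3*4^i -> [-3, -12, -48, -192, -768]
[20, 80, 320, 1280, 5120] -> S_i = 20*4^i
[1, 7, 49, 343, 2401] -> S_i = 1*7^i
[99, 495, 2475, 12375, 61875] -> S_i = 99*5^i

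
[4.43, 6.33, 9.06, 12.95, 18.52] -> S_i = 4.43*1.43^i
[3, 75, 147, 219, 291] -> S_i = 3 + 72*i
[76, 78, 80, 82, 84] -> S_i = 76 + 2*i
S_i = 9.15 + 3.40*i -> [9.15, 12.55, 15.95, 19.35, 22.75]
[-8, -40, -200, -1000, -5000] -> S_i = -8*5^i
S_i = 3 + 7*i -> [3, 10, 17, 24, 31]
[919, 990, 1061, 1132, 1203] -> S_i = 919 + 71*i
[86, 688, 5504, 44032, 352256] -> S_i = 86*8^i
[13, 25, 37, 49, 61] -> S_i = 13 + 12*i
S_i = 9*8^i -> [9, 72, 576, 4608, 36864]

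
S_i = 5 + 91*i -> [5, 96, 187, 278, 369]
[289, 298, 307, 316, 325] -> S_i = 289 + 9*i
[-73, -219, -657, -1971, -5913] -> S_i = -73*3^i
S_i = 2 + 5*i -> [2, 7, 12, 17, 22]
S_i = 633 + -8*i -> [633, 625, 617, 609, 601]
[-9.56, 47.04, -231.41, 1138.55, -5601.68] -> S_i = -9.56*(-4.92)^i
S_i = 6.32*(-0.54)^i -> [6.32, -3.41, 1.84, -1.0, 0.54]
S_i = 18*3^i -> [18, 54, 162, 486, 1458]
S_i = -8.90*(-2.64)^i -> [-8.9, 23.5, -62.03, 163.76, -432.32]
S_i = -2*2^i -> [-2, -4, -8, -16, -32]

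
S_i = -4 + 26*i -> [-4, 22, 48, 74, 100]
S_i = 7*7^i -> [7, 49, 343, 2401, 16807]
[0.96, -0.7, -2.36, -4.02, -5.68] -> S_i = 0.96 + -1.66*i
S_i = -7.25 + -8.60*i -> [-7.25, -15.85, -24.45, -33.05, -41.65]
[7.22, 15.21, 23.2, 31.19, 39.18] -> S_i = 7.22 + 7.99*i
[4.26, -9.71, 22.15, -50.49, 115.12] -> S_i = 4.26*(-2.28)^i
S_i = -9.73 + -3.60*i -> [-9.73, -13.33, -16.93, -20.53, -24.13]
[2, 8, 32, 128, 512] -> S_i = 2*4^i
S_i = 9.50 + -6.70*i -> [9.5, 2.8, -3.9, -10.6, -17.3]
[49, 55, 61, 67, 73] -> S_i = 49 + 6*i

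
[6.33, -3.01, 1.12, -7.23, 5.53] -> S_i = Random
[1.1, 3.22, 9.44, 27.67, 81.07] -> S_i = 1.10*2.93^i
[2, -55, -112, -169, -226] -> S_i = 2 + -57*i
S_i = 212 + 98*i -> [212, 310, 408, 506, 604]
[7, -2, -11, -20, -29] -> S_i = 7 + -9*i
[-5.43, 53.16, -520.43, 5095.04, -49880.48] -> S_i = -5.43*(-9.79)^i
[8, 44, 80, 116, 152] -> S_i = 8 + 36*i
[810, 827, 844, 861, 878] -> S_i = 810 + 17*i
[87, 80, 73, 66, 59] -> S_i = 87 + -7*i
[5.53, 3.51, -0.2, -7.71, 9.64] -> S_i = Random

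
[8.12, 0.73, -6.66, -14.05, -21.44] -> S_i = 8.12 + -7.39*i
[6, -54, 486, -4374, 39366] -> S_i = 6*-9^i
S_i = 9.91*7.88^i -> [9.91, 78.09, 615.36, 4849.0, 38210.13]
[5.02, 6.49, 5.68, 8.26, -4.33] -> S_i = Random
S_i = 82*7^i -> [82, 574, 4018, 28126, 196882]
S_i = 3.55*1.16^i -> [3.55, 4.12, 4.78, 5.54, 6.43]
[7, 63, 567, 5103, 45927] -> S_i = 7*9^i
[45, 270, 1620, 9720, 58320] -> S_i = 45*6^i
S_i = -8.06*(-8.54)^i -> [-8.06, 68.83, -587.83, 5020.06, -42871.29]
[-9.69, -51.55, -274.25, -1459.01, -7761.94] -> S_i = -9.69*5.32^i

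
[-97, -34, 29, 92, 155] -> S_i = -97 + 63*i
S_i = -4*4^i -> [-4, -16, -64, -256, -1024]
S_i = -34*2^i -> [-34, -68, -136, -272, -544]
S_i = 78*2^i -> [78, 156, 312, 624, 1248]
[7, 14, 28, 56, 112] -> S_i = 7*2^i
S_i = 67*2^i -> [67, 134, 268, 536, 1072]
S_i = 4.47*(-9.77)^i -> [4.47, -43.67, 426.67, -4168.61, 40727.31]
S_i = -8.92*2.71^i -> [-8.92, -24.17, -65.51, -177.53, -481.11]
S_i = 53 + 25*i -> [53, 78, 103, 128, 153]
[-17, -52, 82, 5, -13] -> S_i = Random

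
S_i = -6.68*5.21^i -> [-6.68, -34.8, -181.32, -944.69, -4921.84]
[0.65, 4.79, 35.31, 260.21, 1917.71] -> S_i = 0.65*7.37^i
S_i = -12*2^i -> [-12, -24, -48, -96, -192]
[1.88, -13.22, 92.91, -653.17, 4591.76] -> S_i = 1.88*(-7.03)^i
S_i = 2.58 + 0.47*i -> [2.58, 3.05, 3.52, 3.99, 4.46]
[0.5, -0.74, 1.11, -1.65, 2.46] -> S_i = 0.50*(-1.49)^i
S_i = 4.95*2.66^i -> [4.95, 13.17, 35.02, 93.16, 247.82]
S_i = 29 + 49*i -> [29, 78, 127, 176, 225]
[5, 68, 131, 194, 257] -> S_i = 5 + 63*i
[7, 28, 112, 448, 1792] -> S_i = 7*4^i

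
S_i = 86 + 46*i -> [86, 132, 178, 224, 270]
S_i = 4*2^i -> [4, 8, 16, 32, 64]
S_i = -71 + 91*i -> [-71, 20, 111, 202, 293]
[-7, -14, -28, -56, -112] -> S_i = -7*2^i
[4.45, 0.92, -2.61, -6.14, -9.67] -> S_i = 4.45 + -3.53*i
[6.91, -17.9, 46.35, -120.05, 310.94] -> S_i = 6.91*(-2.59)^i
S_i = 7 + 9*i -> [7, 16, 25, 34, 43]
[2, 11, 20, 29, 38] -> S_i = 2 + 9*i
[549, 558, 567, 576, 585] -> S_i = 549 + 9*i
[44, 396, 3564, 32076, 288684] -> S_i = 44*9^i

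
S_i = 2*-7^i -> [2, -14, 98, -686, 4802]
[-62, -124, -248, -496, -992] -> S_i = -62*2^i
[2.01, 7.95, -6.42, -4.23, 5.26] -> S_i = Random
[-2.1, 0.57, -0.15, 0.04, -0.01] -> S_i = -2.10*(-0.27)^i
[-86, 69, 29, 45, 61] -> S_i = Random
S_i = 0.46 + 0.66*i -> [0.46, 1.12, 1.78, 2.44, 3.1]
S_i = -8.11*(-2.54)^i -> [-8.11, 20.6, -52.32, 132.9, -337.56]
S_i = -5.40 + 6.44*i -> [-5.4, 1.04, 7.48, 13.92, 20.36]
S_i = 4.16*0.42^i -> [4.16, 1.75, 0.73, 0.31, 0.13]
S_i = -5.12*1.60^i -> [-5.12, -8.19, -13.11, -20.97, -33.55]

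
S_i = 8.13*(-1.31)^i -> [8.13, -10.65, 13.95, -18.28, 23.94]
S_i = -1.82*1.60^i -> [-1.82, -2.91, -4.66, -7.45, -11.93]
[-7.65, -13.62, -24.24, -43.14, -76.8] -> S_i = -7.65*1.78^i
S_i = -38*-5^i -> [-38, 190, -950, 4750, -23750]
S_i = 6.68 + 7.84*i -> [6.68, 14.52, 22.36, 30.2, 38.04]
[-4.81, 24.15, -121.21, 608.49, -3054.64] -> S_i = -4.81*(-5.02)^i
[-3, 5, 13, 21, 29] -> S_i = -3 + 8*i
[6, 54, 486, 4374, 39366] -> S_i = 6*9^i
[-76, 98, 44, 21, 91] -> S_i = Random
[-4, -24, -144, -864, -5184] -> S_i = -4*6^i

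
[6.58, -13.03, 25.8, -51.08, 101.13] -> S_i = 6.58*(-1.98)^i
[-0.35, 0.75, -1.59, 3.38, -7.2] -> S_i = -0.35*(-2.13)^i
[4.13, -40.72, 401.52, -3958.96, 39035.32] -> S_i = 4.13*(-9.86)^i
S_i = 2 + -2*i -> [2, 0, -2, -4, -6]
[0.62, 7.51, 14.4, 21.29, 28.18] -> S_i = 0.62 + 6.89*i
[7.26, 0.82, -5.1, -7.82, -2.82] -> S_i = Random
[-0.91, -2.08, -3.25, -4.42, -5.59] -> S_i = -0.91 + -1.17*i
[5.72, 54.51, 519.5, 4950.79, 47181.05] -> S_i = 5.72*9.53^i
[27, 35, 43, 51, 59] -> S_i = 27 + 8*i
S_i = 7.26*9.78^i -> [7.26, 71.0, 694.41, 6791.3, 66418.96]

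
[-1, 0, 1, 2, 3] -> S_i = -1 + 1*i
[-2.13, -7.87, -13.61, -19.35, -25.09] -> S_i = -2.13 + -5.74*i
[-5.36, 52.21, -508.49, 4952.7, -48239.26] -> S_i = -5.36*(-9.74)^i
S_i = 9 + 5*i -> [9, 14, 19, 24, 29]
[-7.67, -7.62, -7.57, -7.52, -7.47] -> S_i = -7.67 + 0.05*i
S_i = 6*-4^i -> [6, -24, 96, -384, 1536]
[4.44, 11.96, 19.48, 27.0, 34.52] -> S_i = 4.44 + 7.52*i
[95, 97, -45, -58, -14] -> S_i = Random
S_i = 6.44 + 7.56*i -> [6.44, 14.0, 21.56, 29.12, 36.68]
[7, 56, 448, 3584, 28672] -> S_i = 7*8^i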